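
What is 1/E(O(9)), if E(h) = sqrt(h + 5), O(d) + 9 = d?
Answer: sqrt(5)/5 ≈ 0.44721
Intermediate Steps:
O(d) = -9 + d
E(h) = sqrt(5 + h)
1/E(O(9)) = 1/(sqrt(5 + (-9 + 9))) = 1/(sqrt(5 + 0)) = 1/(sqrt(5)) = sqrt(5)/5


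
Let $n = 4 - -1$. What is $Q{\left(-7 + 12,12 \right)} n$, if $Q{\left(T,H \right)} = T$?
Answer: $25$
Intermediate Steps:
$n = 5$ ($n = 4 + 1 = 5$)
$Q{\left(-7 + 12,12 \right)} n = \left(-7 + 12\right) 5 = 5 \cdot 5 = 25$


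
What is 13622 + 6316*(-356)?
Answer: -2234874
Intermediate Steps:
13622 + 6316*(-356) = 13622 - 2248496 = -2234874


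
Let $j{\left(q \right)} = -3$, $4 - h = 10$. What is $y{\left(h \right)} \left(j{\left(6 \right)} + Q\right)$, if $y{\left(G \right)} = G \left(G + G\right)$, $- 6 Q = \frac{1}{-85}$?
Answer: $- \frac{18348}{85} \approx -215.86$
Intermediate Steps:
$h = -6$ ($h = 4 - 10 = -6$)
$Q = \frac{1}{510}$ ($Q = - \frac{1}{6 \left(-85\right)} = \left(- \frac{1}{6}\right) \left(- \frac{1}{85}\right) = \frac{1}{510} \approx 0.0019608$)
$y{\left(G \right)} = 2 G^{2}$ ($y{\left(G \right)} = G 2 G = 2 G^{2}$)
$y{\left(h \right)} \left(j{\left(6 \right)} + Q\right) = 2 \left(-6\right)^{2} \left(-3 + \frac{1}{510}\right) = 2 \cdot 36 \left(- \frac{1529}{510}\right) = 72 \left(- \frac{1529}{510}\right) = - \frac{18348}{85}$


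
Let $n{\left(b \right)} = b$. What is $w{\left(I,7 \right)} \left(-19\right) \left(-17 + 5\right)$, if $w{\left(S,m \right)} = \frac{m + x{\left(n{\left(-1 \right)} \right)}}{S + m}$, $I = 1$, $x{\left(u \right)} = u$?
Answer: $171$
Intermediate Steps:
$w{\left(S,m \right)} = \frac{-1 + m}{S + m}$ ($w{\left(S,m \right)} = \frac{m - 1}{S + m} = \frac{-1 + m}{S + m}$)
$w{\left(I,7 \right)} \left(-19\right) \left(-17 + 5\right) = \frac{-1 + 7}{1 + 7} \left(-19\right) \left(-17 + 5\right) = \frac{1}{8} \cdot 6 \left(-19\right) \left(-12\right) = \frac{3}{4} \left(-19\right) \left(-12\right) = \left(- \frac{57}{4}\right) \left(-12\right) = 171$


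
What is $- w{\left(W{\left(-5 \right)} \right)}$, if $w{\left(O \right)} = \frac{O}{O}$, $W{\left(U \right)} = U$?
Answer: $-1$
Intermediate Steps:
$w{\left(O \right)} = 1$
$- w{\left(W{\left(-5 \right)} \right)} = \left(-1\right) 1 = -1$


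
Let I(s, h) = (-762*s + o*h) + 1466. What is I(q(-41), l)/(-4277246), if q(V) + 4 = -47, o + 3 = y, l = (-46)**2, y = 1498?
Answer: -1601874/2138623 ≈ -0.74902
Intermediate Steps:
l = 2116
o = 1495 (o = -3 + 1498 = 1495)
q(V) = -51 (q(V) = -4 - 47 = -51)
I(s, h) = 1466 - 762*s + 1495*h (I(s, h) = (-762*s + 1495*h) + 1466 = 1466 - 762*s + 1495*h)
I(q(-41), l)/(-4277246) = (1466 - 762*(-51) + 1495*2116)/(-4277246) = (1466 + 38862 + 3163420)*(-1/4277246) = 3203748*(-1/4277246) = -1601874/2138623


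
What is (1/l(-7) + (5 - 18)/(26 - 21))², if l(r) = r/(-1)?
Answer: 7396/1225 ≈ 6.0376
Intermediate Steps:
l(r) = -r (l(r) = r*(-1) = -r)
(1/l(-7) + (5 - 18)/(26 - 21))² = (1/(-1*(-7)) + (5 - 18)/(26 - 21))² = (1/7 - 13/5)² = (⅐ - 13*⅕)² = (⅐ - 13/5)² = (-86/35)² = 7396/1225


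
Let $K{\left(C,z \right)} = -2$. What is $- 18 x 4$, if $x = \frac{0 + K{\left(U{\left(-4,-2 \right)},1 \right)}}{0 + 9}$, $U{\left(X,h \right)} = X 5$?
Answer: $16$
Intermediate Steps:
$U{\left(X,h \right)} = 5 X$
$x = - \frac{2}{9}$ ($x = \frac{0 - 2}{0 + 9} = - \frac{2}{9} \approx -0.22222$)
$- 18 x 4 = \left(-18\right) \left(- \frac{2}{9}\right) 4 = 4 \cdot 4 = 16$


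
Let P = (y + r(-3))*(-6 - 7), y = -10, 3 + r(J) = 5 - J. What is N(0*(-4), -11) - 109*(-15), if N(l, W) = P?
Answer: 1700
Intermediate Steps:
r(J) = 2 - J (r(J) = -3 + (5 - J) = 2 - J)
P = 65 (P = (-10 + (2 - 1*(-3)))*(-6 - 7) = (-10 + (2 + 3))*(-13) = (-10 + 5)*(-13) = -5*(-13) = 65)
N(l, W) = 65
N(0*(-4), -11) - 109*(-15) = 65 - 109*(-15) = 65 - 1*(-1635) = 65 + 1635 = 1700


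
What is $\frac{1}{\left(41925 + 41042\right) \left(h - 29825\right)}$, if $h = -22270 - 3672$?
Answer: $- \frac{1}{4626820689} \approx -2.1613 \cdot 10^{-10}$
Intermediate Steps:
$h = -25942$
$\frac{1}{\left(41925 + 41042\right) \left(h - 29825\right)} = \frac{1}{\left(41925 + 41042\right) \left(-25942 - 29825\right)} = \frac{1}{82967 \left(-55767\right)} = \frac{1}{-4626820689} = - \frac{1}{4626820689}$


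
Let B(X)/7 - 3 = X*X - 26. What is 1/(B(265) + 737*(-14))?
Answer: 1/481096 ≈ 2.0786e-6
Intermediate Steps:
B(X) = -161 + 7*X² (B(X) = 21 + 7*(X*X - 26) = 21 + 7*(X² - 26) = 21 + 7*(-26 + X²) = 21 + (-182 + 7*X²) = -161 + 7*X²)
1/(B(265) + 737*(-14)) = 1/((-161 + 7*265²) + 737*(-14)) = 1/((-161 + 7*70225) - 10318) = 1/((-161 + 491575) - 10318) = 1/(491414 - 10318) = 1/481096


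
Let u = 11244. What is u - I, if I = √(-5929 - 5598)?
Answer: 11244 - I*√11527 ≈ 11244.0 - 107.36*I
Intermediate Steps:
I = I*√11527 (I = √(-11527) = I*√11527 ≈ 107.36*I)
u - I = 11244 - I*√11527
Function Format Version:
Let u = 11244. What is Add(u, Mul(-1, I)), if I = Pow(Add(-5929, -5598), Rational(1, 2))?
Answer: Add(11244, Mul(-1, I, Pow(11527, Rational(1, 2)))) ≈ Add(11244., Mul(-107.36, I))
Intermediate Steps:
I = Mul(I, Pow(11527, Rational(1, 2))) (I = Pow(-11527, Rational(1, 2)) = Mul(I, Pow(11527, Rational(1, 2))) ≈ Mul(107.36, I))
Add(u, Mul(-1, I)) = Add(11244, Mul(-1, Mul(I, Pow(11527, Rational(1, 2))))) = Add(11244, Mul(-1, I, Pow(11527, Rational(1, 2))))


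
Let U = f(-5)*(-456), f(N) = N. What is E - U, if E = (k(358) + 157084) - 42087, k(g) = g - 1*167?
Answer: 112908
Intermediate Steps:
k(g) = -167 + g (k(g) = g - 167 = -167 + g)
U = 2280 (U = -5*(-456) = 2280)
E = 115188 (E = ((-167 + 358) + 157084) - 42087 = (191 + 157084) - 42087 = 157275 - 42087 = 115188)
E - U = 115188 - 1*2280 = 115188 - 2280 = 112908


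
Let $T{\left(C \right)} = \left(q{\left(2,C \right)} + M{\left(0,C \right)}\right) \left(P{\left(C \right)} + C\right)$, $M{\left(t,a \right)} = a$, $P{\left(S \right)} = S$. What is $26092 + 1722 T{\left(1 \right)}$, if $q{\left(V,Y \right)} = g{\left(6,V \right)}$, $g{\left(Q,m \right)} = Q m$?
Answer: $70864$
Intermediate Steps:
$q{\left(V,Y \right)} = 6 V$
$T{\left(C \right)} = 2 C \left(12 + C\right)$ ($T{\left(C \right)} = \left(6 \cdot 2 + C\right) \left(C + C\right) = \left(12 + C\right) 2 C = 2 C \left(12 + C\right)$)
$26092 + 1722 T{\left(1 \right)} = 26092 + 1722 \cdot 2 \cdot 1 \left(12 + 1\right) = 26092 + 1722 \cdot 2 \cdot 1 \cdot 13 = 26092 + 1722 \cdot 26 = 26092 + 44772 = 70864$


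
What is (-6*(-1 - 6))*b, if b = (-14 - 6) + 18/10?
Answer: -3822/5 ≈ -764.40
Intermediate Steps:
b = -91/5 (b = -20 + 18*(1/10) = -20 + 9/5 = -91/5 ≈ -18.200)
(-6*(-1 - 6))*b = -6*(-1 - 6)*(-91/5) = -6*(-7)*(-91/5) = 42*(-91/5) = -3822/5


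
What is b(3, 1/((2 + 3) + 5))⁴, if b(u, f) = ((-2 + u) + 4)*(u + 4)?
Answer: 1500625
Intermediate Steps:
b(u, f) = (2 + u)*(4 + u)
b(3, 1/((2 + 3) + 5))⁴ = (8 + 3² + 6*3)⁴ = (8 + 9 + 18)⁴ = 35⁴ = 1500625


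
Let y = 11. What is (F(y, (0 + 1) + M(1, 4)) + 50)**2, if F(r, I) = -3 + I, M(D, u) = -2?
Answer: 2116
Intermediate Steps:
(F(y, (0 + 1) + M(1, 4)) + 50)**2 = ((-3 + ((0 + 1) - 2)) + 50)**2 = ((-3 + (1 - 2)) + 50)**2 = ((-3 - 1) + 50)**2 = (-4 + 50)**2 = 46**2 = 2116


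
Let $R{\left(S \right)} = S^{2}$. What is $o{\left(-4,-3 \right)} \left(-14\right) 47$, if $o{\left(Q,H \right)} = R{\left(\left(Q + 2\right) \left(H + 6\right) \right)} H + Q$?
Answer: $73696$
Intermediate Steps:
$o{\left(Q,H \right)} = Q + H \left(2 + Q\right)^{2} \left(6 + H\right)^{2}$ ($o{\left(Q,H \right)} = \left(\left(Q + 2\right) \left(H + 6\right)\right)^{2} H + Q = \left(\left(2 + Q\right) \left(6 + H\right)\right)^{2} H + Q = \left(2 + Q\right)^{2} \left(6 + H\right)^{2} H + Q = H \left(2 + Q\right)^{2} \left(6 + H\right)^{2} + Q = Q + H \left(2 + Q\right)^{2} \left(6 + H\right)^{2}$)
$o{\left(-4,-3 \right)} \left(-14\right) 47 = \left(-4 - 3 \left(12 + 2 \left(-3\right) + 6 \left(-4\right) - -12\right)^{2}\right) \left(-14\right) 47 = \left(-4 - 3 \left(12 - 6 - 24 + 12\right)^{2}\right) \left(-14\right) 47 = \left(-4 - 3 \left(-6\right)^{2}\right) \left(-14\right) 47 = \left(-4 - 108\right) \left(-14\right) 47 = \left(-112\right) \left(-14\right) 47 = 1568 \cdot 47 = 73696$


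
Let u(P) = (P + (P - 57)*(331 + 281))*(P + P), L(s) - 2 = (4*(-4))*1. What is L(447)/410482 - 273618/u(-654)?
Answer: -3341538253/6499390554956 ≈ -0.00051413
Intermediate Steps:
L(s) = -14 (L(s) = 2 + (4*(-4))*1 = 2 - 16*1 = 2 - 16 = -14)
u(P) = 2*P*(-34884 + 613*P) (u(P) = (P + (-57 + P)*612)*(2*P) = (P + (-34884 + 612*P))*(2*P) = (-34884 + 613*P)*(2*P) = 2*P*(-34884 + 613*P))
L(447)/410482 - 273618/u(-654) = -14/410482 - 273618*(-1/(1308*(-34884 + 613*(-654)))) = -14*1/410482 - 273618*(-1/(1308*(-34884 - 400902))) = -7/205241 - 273618/(2*(-654)*(-435786)) = -7/205241 - 273618/570008088 = -7/205241 - 273618*1/570008088 = -7/205241 - 15201/31667116 = -3341538253/6499390554956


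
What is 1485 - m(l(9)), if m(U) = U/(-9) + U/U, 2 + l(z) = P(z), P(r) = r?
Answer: 13363/9 ≈ 1484.8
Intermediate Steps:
l(z) = -2 + z
m(U) = 1 - U/9 (m(U) = U*(-1/9) + 1 = -U/9 + 1 = 1 - U/9)
1485 - m(l(9)) = 1485 - (1 - (-2 + 9)/9) = 1485 - (1 - 1/9*7) = 1485 - (1 - 7/9) = 1485 - 1*2/9 = 1485 - 2/9 = 13363/9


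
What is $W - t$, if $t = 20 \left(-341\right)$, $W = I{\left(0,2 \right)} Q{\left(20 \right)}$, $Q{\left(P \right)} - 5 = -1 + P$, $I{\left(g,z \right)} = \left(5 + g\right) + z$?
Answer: $6988$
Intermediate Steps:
$I{\left(g,z \right)} = 5 + g + z$
$Q{\left(P \right)} = 4 + P$ ($Q{\left(P \right)} = 5 + \left(-1 + P\right) = 4 + P$)
$W = 168$ ($W = \left(5 + 0 + 2\right) \left(4 + 20\right) = 7 \cdot 24 = 168$)
$t = -6820$
$W - t = 168 - -6820 = 168 + 6820 = 6988$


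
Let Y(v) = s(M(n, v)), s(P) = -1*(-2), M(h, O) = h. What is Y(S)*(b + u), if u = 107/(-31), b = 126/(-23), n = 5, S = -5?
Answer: -12734/713 ≈ -17.860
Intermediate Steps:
b = -126/23 (b = 126*(-1/23) = -126/23 ≈ -5.4783)
s(P) = 2
Y(v) = 2
u = -107/31 (u = 107*(-1/31) = -107/31 ≈ -3.4516)
Y(S)*(b + u) = 2*(-126/23 - 107/31) = 2*(-6367/713) = -12734/713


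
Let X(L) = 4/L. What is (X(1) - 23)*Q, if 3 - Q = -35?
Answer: -722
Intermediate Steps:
Q = 38 (Q = 3 - 1*(-35) = 3 + 35 = 38)
(X(1) - 23)*Q = (4/1 - 23)*38 = (4*1 - 23)*38 = (4 - 23)*38 = -19*38 = -722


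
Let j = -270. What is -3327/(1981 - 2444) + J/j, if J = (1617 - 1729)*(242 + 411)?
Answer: 17380129/62505 ≈ 278.06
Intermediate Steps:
J = -73136 (J = -112*653 = -73136)
-3327/(1981 - 2444) + J/j = -3327/(1981 - 2444) - 73136/(-270) = -3327/(-463) - 73136*(-1/270) = -3327*(-1/463) + 36568/135 = 3327/463 + 36568/135 = 17380129/62505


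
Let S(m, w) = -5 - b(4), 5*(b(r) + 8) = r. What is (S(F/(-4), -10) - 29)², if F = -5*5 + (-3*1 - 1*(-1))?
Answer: 17956/25 ≈ 718.24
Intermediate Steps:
b(r) = -8 + r/5
F = -27 (F = -25 + (-3 + 1) = -25 - 2 = -27)
S(m, w) = 11/5 (S(m, w) = -5 - (-8 + (⅕)*4) = -5 - (-8 + ⅘) = -5 - 1*(-36/5) = -5 + 36/5 = 11/5)
(S(F/(-4), -10) - 29)² = (11/5 - 29)² = (-134/5)² = 17956/25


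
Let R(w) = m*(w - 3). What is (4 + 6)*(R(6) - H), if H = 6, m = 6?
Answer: 120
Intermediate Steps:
R(w) = -18 + 6*w (R(w) = 6*(w - 3) = 6*(-3 + w) = -18 + 6*w)
(4 + 6)*(R(6) - H) = (4 + 6)*((-18 + 6*6) - 1*6) = 10*((-18 + 36) - 6) = 10*(18 - 6) = 10*12 = 120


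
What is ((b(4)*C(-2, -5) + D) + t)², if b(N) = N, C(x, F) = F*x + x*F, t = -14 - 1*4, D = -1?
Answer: 3721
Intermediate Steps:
t = -18 (t = -14 - 4 = -18)
C(x, F) = 2*F*x (C(x, F) = F*x + F*x = 2*F*x)
((b(4)*C(-2, -5) + D) + t)² = ((4*(2*(-5)*(-2)) - 1) - 18)² = ((4*20 - 1) - 18)² = ((80 - 1) - 18)² = (79 - 18)² = 61² = 3721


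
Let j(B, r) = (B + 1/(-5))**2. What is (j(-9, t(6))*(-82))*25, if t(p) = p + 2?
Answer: -173512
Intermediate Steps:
t(p) = 2 + p
j(B, r) = (-1/5 + B)**2 (j(B, r) = (B - 1/5)**2 = (-1/5 + B)**2)
(j(-9, t(6))*(-82))*25 = (((-1 + 5*(-9))**2/25)*(-82))*25 = (((-1 - 45)**2/25)*(-82))*25 = (((1/25)*(-46)**2)*(-82))*25 = (((1/25)*2116)*(-82))*25 = ((2116/25)*(-82))*25 = -173512/25*25 = -173512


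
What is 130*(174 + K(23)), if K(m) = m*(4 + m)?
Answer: 103350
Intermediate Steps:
130*(174 + K(23)) = 130*(174 + 23*(4 + 23)) = 130*(174 + 23*27) = 130*(174 + 621) = 130*795 = 103350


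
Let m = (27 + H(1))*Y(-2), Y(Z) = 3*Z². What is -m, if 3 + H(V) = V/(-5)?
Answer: -1428/5 ≈ -285.60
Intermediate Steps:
H(V) = -3 - V/5 (H(V) = -3 + V/(-5) = -3 + V*(-⅕) = -3 - V/5)
m = 1428/5 (m = (27 + (-3 - ⅕*1))*(3*(-2)²) = (27 + (-3 - ⅕))*(3*4) = (27 - 16/5)*12 = (119/5)*12 = 1428/5 ≈ 285.60)
-m = -1*1428/5 = -1428/5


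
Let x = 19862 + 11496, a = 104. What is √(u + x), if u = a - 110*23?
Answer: 2*√7233 ≈ 170.09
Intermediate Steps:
u = -2426 (u = 104 - 110*23 = 104 - 2530 = -2426)
x = 31358
√(u + x) = √(-2426 + 31358) = √28932 = 2*√7233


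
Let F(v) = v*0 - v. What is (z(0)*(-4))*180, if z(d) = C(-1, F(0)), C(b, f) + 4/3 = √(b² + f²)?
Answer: 240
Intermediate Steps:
F(v) = -v (F(v) = 0 - v = -v)
C(b, f) = -4/3 + √(b² + f²)
z(d) = -⅓ (z(d) = -4/3 + √((-1)² + (-1*0)²) = -4/3 + √(1 + 0²) = -4/3 + √(1 + 0) = -4/3 + √1 = -4/3 + 1 = -⅓)
(z(0)*(-4))*180 = -⅓*(-4)*180 = (4/3)*180 = 240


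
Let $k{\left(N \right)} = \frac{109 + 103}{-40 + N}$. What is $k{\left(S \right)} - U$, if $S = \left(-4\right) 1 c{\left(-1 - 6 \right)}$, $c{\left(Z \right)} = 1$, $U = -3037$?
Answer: $\frac{33354}{11} \approx 3032.2$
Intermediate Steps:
$S = -4$ ($S = \left(-4\right) 1 \cdot 1 = \left(-4\right) 1 = -4$)
$k{\left(N \right)} = \frac{212}{-40 + N}$
$k{\left(S \right)} - U = \frac{212}{-40 - 4} - -3037 = \frac{212}{-44} + 3037 = 212 \left(- \frac{1}{44}\right) + 3037 = - \frac{53}{11} + 3037 = \frac{33354}{11}$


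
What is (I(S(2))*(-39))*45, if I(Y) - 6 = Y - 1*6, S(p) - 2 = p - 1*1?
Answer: -5265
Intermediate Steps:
S(p) = 1 + p (S(p) = 2 + (p - 1*1) = 2 + (p - 1) = 2 + (-1 + p) = 1 + p)
I(Y) = Y (I(Y) = 6 + (Y - 1*6) = 6 + (Y - 6) = 6 + (-6 + Y) = Y)
(I(S(2))*(-39))*45 = ((1 + 2)*(-39))*45 = (3*(-39))*45 = -117*45 = -5265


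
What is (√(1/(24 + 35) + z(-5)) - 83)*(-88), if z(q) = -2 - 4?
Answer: 7304 - 88*I*√20827/59 ≈ 7304.0 - 215.25*I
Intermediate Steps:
z(q) = -6
(√(1/(24 + 35) + z(-5)) - 83)*(-88) = (√(1/(24 + 35) - 6) - 83)*(-88) = (√(1/59 - 6) - 83)*(-88) = (√(-353/59) - 83)*(-88) = (I*√20827/59 - 83)*(-88) = (-83 + I*√20827/59)*(-88) = 7304 - 88*I*√20827/59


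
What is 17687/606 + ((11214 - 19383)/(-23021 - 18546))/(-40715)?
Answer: 29933481012821/1025594645430 ≈ 29.186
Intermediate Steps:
17687/606 + ((11214 - 19383)/(-23021 - 18546))/(-40715) = 17687*(1/606) - 8169/(-41567)*(-1/40715) = 17687/606 - 8169*(-1/41567)*(-1/40715) = 17687/606 + (8169/41567)*(-1/40715) = 17687/606 - 8169/1692400405 = 29933481012821/1025594645430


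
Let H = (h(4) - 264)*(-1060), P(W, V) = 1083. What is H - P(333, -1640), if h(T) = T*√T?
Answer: 270277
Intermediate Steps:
h(T) = T^(3/2)
H = 271360 (H = (4^(3/2) - 264)*(-1060) = (8 - 264)*(-1060) = -256*(-1060) = 271360)
H - P(333, -1640) = 271360 - 1*1083 = 271360 - 1083 = 270277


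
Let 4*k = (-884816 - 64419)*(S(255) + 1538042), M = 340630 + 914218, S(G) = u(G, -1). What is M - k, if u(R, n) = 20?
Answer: 729993650981/2 ≈ 3.6500e+11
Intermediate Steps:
S(G) = 20
M = 1254848
k = -729991141285/2 (k = ((-884816 - 64419)*(20 + 1538042))/4 = (-949235*1538062)/4 = (1/4)*(-1459982282570) = -729991141285/2 ≈ -3.6500e+11)
M - k = 1254848 - 1*(-729991141285/2) = 1254848 + 729991141285/2 = 729993650981/2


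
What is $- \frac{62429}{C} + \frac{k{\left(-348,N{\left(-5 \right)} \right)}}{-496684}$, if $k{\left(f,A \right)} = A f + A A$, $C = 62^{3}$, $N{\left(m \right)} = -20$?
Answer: $- \frac{8190394879}{29593426088} \approx -0.27676$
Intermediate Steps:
$C = 238328$
$k{\left(f,A \right)} = A^{2} + A f$ ($k{\left(f,A \right)} = A f + A^{2} = A^{2} + A f$)
$- \frac{62429}{C} + \frac{k{\left(-348,N{\left(-5 \right)} \right)}}{-496684} = - \frac{62429}{238328} + \frac{\left(-20\right) \left(-20 - 348\right)}{-496684} = \left(-62429\right) \frac{1}{238328} + \left(-20\right) \left(-368\right) \left(- \frac{1}{496684}\right) = - \frac{62429}{238328} + 7360 \left(- \frac{1}{496684}\right) = - \frac{62429}{238328} - \frac{1840}{124171} = - \frac{8190394879}{29593426088}$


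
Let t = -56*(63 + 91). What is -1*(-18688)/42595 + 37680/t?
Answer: -12891199/3279815 ≈ -3.9305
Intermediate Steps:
t = -8624 (t = -56*154 = -8624)
-1*(-18688)/42595 + 37680/t = -1*(-18688)/42595 + 37680/(-8624) = 18688*(1/42595) + 37680*(-1/8624) = 18688/42595 - 2355/539 = -12891199/3279815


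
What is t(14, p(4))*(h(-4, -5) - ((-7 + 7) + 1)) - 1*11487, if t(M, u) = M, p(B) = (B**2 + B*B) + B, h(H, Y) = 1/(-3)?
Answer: -34517/3 ≈ -11506.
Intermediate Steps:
h(H, Y) = -1/3
p(B) = B + 2*B**2 (p(B) = (B**2 + B**2) + B = 2*B**2 + B = B + 2*B**2)
t(14, p(4))*(h(-4, -5) - ((-7 + 7) + 1)) - 1*11487 = 14*(-1/3 - ((-7 + 7) + 1)) - 1*11487 = 14*(-1/3 - (0 + 1)) - 11487 = 14*(-1/3 - 1*1) - 11487 = 14*(-1/3 - 1) - 11487 = 14*(-4/3) - 11487 = -56/3 - 11487 = -34517/3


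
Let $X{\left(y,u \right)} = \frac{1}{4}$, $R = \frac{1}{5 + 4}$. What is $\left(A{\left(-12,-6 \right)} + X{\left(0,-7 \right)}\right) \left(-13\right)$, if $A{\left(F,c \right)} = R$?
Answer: $- \frac{169}{36} \approx -4.6944$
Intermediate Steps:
$R = \frac{1}{9} \approx 0.11111$
$A{\left(F,c \right)} = \frac{1}{9}$
$X{\left(y,u \right)} = \frac{1}{4}$
$\left(A{\left(-12,-6 \right)} + X{\left(0,-7 \right)}\right) \left(-13\right) = \left(\frac{1}{9} + \frac{1}{4}\right) \left(-13\right) = \frac{13}{36} \left(-13\right) = - \frac{169}{36}$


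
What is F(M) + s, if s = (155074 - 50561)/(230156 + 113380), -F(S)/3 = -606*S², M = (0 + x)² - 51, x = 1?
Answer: 1561371224513/343536 ≈ 4.5450e+6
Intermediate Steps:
M = -50 (M = (0 + 1)² - 51 = 1² - 51 = 1 - 51 = -50)
F(S) = 1818*S² (F(S) = -(-1818)*S² = 1818*S²)
s = 104513/343536 ≈ 0.30423
F(M) + s = 1818*(-50)² + 104513/343536 = 1818*2500 + 104513/343536 = 4545000 + 104513/343536 = 1561371224513/343536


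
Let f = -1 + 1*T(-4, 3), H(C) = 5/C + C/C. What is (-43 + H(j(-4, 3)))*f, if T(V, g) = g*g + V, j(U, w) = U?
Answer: -173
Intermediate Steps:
T(V, g) = V + g² (T(V, g) = g² + V = V + g²)
H(C) = 1 + 5/C (H(C) = 5/C + 1 = 1 + 5/C)
f = 4 (f = -1 + 1*(-4 + 3²) = -1 + 1*(-4 + 9) = -1 + 1*5 = -1 + 5 = 4)
(-43 + H(j(-4, 3)))*f = (-43 + (5 - 4)/(-4))*4 = (-43 - ¼*1)*4 = (-43 - ¼)*4 = -173/4*4 = -173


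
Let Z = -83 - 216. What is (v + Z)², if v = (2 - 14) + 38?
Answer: 74529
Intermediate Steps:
Z = -299
v = 26 (v = -12 + 38 = 26)
(v + Z)² = (26 - 299)² = (-273)² = 74529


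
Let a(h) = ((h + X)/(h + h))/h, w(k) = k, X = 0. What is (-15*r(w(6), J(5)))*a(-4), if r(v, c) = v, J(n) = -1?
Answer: 45/4 ≈ 11.250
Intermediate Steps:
a(h) = 1/(2*h) (a(h) = ((h + 0)/(h + h))/h = (h/((2*h)))/h = (h*(1/(2*h)))/h = 1/(2*h))
(-15*r(w(6), J(5)))*a(-4) = (-15*6)*((1/2)/(-4)) = -45*(-1)/4 = -90*(-1/8) = 45/4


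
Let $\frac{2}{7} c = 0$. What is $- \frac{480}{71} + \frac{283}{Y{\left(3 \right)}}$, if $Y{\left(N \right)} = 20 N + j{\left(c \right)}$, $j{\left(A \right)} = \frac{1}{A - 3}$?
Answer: $- \frac{25641}{12709} \approx -2.0175$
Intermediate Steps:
$c = 0$ ($c = \frac{7}{2} \cdot 0 = 0$)
$j{\left(A \right)} = \frac{1}{-3 + A}$
$Y{\left(N \right)} = - \frac{1}{3} + 20 N$ ($Y{\left(N \right)} = 20 N + \frac{1}{-3 + 0} = 20 N + \frac{1}{-3} = 20 N - \frac{1}{3} = - \frac{1}{3} + 20 N$)
$- \frac{480}{71} + \frac{283}{Y{\left(3 \right)}} = - \frac{480}{71} + \frac{283}{- \frac{1}{3} + 20 \cdot 3} = \left(-480\right) \frac{1}{71} + \frac{283}{- \frac{1}{3} + 60} = - \frac{480}{71} + \frac{283}{\frac{179}{3}} = - \frac{480}{71} + 283 \cdot \frac{3}{179} = - \frac{480}{71} + \frac{849}{179} = - \frac{25641}{12709}$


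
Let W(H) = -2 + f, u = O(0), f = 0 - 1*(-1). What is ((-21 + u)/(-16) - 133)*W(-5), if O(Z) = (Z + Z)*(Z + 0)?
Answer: 2107/16 ≈ 131.69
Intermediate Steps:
f = 1 (f = 0 + 1 = 1)
O(Z) = 2*Z**2 (O(Z) = (2*Z)*Z = 2*Z**2)
u = 0 (u = 2*0**2 = 2*0 = 0)
W(H) = -1 (W(H) = -2 + 1 = -1)
((-21 + u)/(-16) - 133)*W(-5) = ((-21 + 0)/(-16) - 133)*(-1) = (-21*(-1/16) - 133)*(-1) = (21/16 - 133)*(-1) = -2107/16*(-1) = 2107/16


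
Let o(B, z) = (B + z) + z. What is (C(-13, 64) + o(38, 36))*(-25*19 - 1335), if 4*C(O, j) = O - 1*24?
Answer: -364715/2 ≈ -1.8236e+5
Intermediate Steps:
C(O, j) = -6 + O/4 (C(O, j) = (O - 1*24)/4 = (O - 24)/4 = (-24 + O)/4 = -6 + O/4)
o(B, z) = B + 2*z
(C(-13, 64) + o(38, 36))*(-25*19 - 1335) = ((-6 + (1/4)*(-13)) + (38 + 2*36))*(-25*19 - 1335) = ((-6 - 13/4) + (38 + 72))*(-475 - 1335) = (-37/4 + 110)*(-1810) = (403/4)*(-1810) = -364715/2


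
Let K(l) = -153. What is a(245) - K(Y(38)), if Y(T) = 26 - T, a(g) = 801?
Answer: 954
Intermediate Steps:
a(245) - K(Y(38)) = 801 - 1*(-153) = 801 + 153 = 954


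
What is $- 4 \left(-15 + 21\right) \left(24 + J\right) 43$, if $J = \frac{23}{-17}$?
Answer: $- \frac{397320}{17} \approx -23372.0$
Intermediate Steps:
$J = - \frac{23}{17}$ ($J = 23 \left(- \frac{1}{17}\right) = - \frac{23}{17} \approx -1.3529$)
$- 4 \left(-15 + 21\right) \left(24 + J\right) 43 = - 4 \left(-15 + 21\right) \left(24 - \frac{23}{17}\right) 43 = - 4 \cdot 6 \cdot \frac{385}{17} \cdot 43 = \left(-4\right) \frac{2310}{17} \cdot 43 = \left(- \frac{9240}{17}\right) 43 = - \frac{397320}{17}$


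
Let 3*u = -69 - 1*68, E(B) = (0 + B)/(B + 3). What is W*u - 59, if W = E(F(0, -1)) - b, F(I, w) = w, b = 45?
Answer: 12113/6 ≈ 2018.8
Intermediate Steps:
E(B) = B/(3 + B)
u = -137/3 (u = (-69 - 1*68)/3 = (-69 - 68)/3 = (1/3)*(-137) = -137/3 ≈ -45.667)
W = -91/2 (W = -1/(3 - 1) - 1*45 = -1/2 - 45 = -91/2 ≈ -45.500)
W*u - 59 = -91/2*(-137/3) - 59 = 12467/6 - 59 = 12113/6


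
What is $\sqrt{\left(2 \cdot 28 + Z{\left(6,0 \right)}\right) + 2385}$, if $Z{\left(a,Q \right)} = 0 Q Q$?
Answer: $\sqrt{2441} \approx 49.406$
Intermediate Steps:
$Z{\left(a,Q \right)} = 0$ ($Z{\left(a,Q \right)} = 0 Q = 0$)
$\sqrt{\left(2 \cdot 28 + Z{\left(6,0 \right)}\right) + 2385} = \sqrt{\left(2 \cdot 28 + 0\right) + 2385} = \sqrt{\left(56 + 0\right) + 2385} = \sqrt{56 + 2385} = \sqrt{2441}$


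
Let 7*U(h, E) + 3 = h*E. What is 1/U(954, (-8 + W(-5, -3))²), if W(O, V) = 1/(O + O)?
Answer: 350/3129447 ≈ 0.00011184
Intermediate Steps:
W(O, V) = 1/(2*O)
U(h, E) = -3/7 + E*h/7 (U(h, E) = -3/7 + (h*E)/7 = -3/7 + (E*h)/7 = -3/7 + E*h/7)
1/U(954, (-8 + W(-5, -3))²) = 1/(-3/7 + (⅐)*(-8 + (½)/(-5))²*954) = 1/(-3/7 + (⅐)*(-8 + (½)*(-⅕))²*954) = 1/(-3/7 + (⅐)*(-8 - ⅒)²*954) = 1/(-3/7 + (⅐)*(-81/10)²*954) = 1/(-3/7 + (⅐)*(6561/100)*954) = 1/(-3/7 + 3129597/350) = 1/(3129447/350) = 350/3129447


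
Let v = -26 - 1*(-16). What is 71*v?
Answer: -710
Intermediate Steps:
v = -10 (v = -26 + 16 = -10)
71*v = 71*(-10) = -710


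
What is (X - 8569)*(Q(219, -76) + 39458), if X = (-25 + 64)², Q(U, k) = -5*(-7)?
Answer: -278346664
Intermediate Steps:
Q(U, k) = 35
X = 1521 (X = 39² = 1521)
(X - 8569)*(Q(219, -76) + 39458) = (1521 - 8569)*(35 + 39458) = -7048*39493 = -278346664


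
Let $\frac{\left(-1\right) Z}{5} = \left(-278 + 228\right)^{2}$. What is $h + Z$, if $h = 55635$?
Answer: $43135$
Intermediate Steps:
$Z = -12500$ ($Z = - 5 \left(-278 + 228\right)^{2} = - 5 \left(-50\right)^{2} = \left(-5\right) 2500 = -12500$)
$h + Z = 55635 - 12500 = 43135$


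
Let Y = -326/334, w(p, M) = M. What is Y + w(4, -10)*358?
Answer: -598023/167 ≈ -3581.0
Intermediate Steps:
Y = -163/167 (Y = -326*1/334 = -163/167 ≈ -0.97605)
Y + w(4, -10)*358 = -163/167 - 10*358 = -163/167 - 3580 = -598023/167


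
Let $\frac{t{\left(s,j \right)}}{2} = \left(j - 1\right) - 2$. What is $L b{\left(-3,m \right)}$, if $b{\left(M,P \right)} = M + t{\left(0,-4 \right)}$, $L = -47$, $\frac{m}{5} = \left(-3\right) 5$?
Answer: $799$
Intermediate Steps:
$m = -75$ ($m = 5 \left(\left(-3\right) 5\right) = 5 \left(-15\right) = -75$)
$t{\left(s,j \right)} = -6 + 2 j$ ($t{\left(s,j \right)} = 2 \left(\left(j - 1\right) - 2\right) = 2 \left(\left(-1 + j\right) - 2\right) = 2 \left(-3 + j\right) = -6 + 2 j$)
$b{\left(M,P \right)} = -14 + M$ ($b{\left(M,P \right)} = M + \left(-6 + 2 \left(-4\right)\right) = M - 14 = -14 + M$)
$L b{\left(-3,m \right)} = - 47 \left(-14 - 3\right) = \left(-47\right) \left(-17\right) = 799$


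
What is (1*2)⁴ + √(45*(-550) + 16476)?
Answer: 16 + I*√8274 ≈ 16.0 + 90.962*I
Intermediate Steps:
(1*2)⁴ + √(45*(-550) + 16476) = 2⁴ + √(-24750 + 16476) = 16 + √(-8274) = 16 + I*√8274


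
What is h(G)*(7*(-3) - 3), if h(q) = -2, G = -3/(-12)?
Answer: 48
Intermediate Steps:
G = 1/4 (G = -3*(-1/12) = 1/4 ≈ 0.25000)
h(G)*(7*(-3) - 3) = -2*(7*(-3) - 3) = -2*(-21 - 3) = -2*(-24) = 48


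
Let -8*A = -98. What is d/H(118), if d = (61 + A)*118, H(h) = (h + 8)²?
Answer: 17287/31752 ≈ 0.54444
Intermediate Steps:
A = 49/4 (A = -⅛*(-98) = 49/4 ≈ 12.250)
H(h) = (8 + h)²
d = 17287/2 (d = (61 + 49/4)*118 = (293/4)*118 = 17287/2 ≈ 8643.5)
d/H(118) = 17287/(2*((8 + 118)²)) = 17287/(2*(126²)) = (17287/2)/15876 = (17287/2)*(1/15876) = 17287/31752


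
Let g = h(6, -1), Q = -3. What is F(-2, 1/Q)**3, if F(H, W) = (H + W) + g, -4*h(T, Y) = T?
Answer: -12167/216 ≈ -56.329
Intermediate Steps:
h(T, Y) = -T/4
g = -3/2 (g = -1/4*6 = -3/2 ≈ -1.5000)
F(H, W) = -3/2 + H + W (F(H, W) = (H + W) - 3/2 = -3/2 + H + W)
F(-2, 1/Q)**3 = (-3/2 - 2 + 1/(-3))**3 = (-3/2 - 2 + 1*(-1/3))**3 = (-3/2 - 2 - 1/3)**3 = (-23/6)**3 = -12167/216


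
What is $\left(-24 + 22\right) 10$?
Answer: $-20$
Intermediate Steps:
$\left(-24 + 22\right) 10 = \left(-2\right) 10 = -20$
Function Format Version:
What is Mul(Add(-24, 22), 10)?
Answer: -20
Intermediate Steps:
Mul(Add(-24, 22), 10) = Mul(-2, 10) = -20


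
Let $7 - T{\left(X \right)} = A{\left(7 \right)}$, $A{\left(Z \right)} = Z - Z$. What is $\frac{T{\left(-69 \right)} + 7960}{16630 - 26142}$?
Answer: $- \frac{7967}{9512} \approx -0.83757$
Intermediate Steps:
$A{\left(Z \right)} = 0$
$T{\left(X \right)} = 7$ ($T{\left(X \right)} = 7 - 0 = 7 + 0 = 7$)
$\frac{T{\left(-69 \right)} + 7960}{16630 - 26142} = \frac{7 + 7960}{16630 - 26142} = \frac{7967}{-9512} = 7967 \left(- \frac{1}{9512}\right) = - \frac{7967}{9512}$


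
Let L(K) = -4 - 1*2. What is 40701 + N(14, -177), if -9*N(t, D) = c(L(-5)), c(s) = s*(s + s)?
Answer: 40693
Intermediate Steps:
L(K) = -6 (L(K) = -4 - 2 = -6)
c(s) = 2*s² (c(s) = s*(2*s) = 2*s²)
N(t, D) = -8 (N(t, D) = -2*(-6)²/9 = -2*36/9 = -⅑*72 = -8)
40701 + N(14, -177) = 40701 - 8 = 40693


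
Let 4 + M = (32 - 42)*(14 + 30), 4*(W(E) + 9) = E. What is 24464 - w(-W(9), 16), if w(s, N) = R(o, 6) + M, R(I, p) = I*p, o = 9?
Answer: 24854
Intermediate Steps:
W(E) = -9 + E/4
M = -444 (M = -4 + (32 - 42)*(14 + 30) = -4 - 10*44 = -4 - 440 = -444)
w(s, N) = -390 (w(s, N) = 9*6 - 444 = 54 - 444 = -390)
24464 - w(-W(9), 16) = 24464 - 1*(-390) = 24464 + 390 = 24854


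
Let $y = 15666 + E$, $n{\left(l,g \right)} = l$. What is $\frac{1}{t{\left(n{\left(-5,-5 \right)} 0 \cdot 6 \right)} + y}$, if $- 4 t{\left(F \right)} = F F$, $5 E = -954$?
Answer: $\frac{5}{77376} \approx 6.4619 \cdot 10^{-5}$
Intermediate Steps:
$E = - \frac{954}{5}$ ($E = \frac{1}{5} \left(-954\right) = - \frac{954}{5} \approx -190.8$)
$t{\left(F \right)} = - \frac{F^{2}}{4}$ ($t{\left(F \right)} = - \frac{F F}{4} = - \frac{F^{2}}{4}$)
$y = \frac{77376}{5}$ ($y = 15666 - \frac{954}{5} = \frac{77376}{5} \approx 15475.0$)
$\frac{1}{t{\left(n{\left(-5,-5 \right)} 0 \cdot 6 \right)} + y} = \frac{1}{- \frac{\left(\left(-5\right) 0 \cdot 6\right)^{2}}{4} + \frac{77376}{5}} = \frac{1}{- \frac{\left(0 \cdot 6\right)^{2}}{4} + \frac{77376}{5}} = \frac{1}{- \frac{0^{2}}{4} + \frac{77376}{5}} = \frac{1}{\left(- \frac{1}{4}\right) 0 + \frac{77376}{5}} = \frac{1}{0 + \frac{77376}{5}} = \frac{1}{\frac{77376}{5}} = \frac{5}{77376}$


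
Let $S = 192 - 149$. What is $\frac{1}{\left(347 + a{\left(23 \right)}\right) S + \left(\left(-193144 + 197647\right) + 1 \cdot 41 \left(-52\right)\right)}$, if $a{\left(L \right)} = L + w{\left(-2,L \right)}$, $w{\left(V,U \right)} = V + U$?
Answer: $\frac{1}{19184} \approx 5.2127 \cdot 10^{-5}$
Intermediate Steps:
$w{\left(V,U \right)} = U + V$
$a{\left(L \right)} = -2 + 2 L$ ($a{\left(L \right)} = L + \left(L - 2\right) = L + \left(-2 + L\right) = -2 + 2 L$)
$S = 43$ ($S = 192 - 149 = 43$)
$\frac{1}{\left(347 + a{\left(23 \right)}\right) S + \left(\left(-193144 + 197647\right) + 1 \cdot 41 \left(-52\right)\right)} = \frac{1}{\left(347 + \left(-2 + 2 \cdot 23\right)\right) 43 + \left(\left(-193144 + 197647\right) + 1 \cdot 41 \left(-52\right)\right)} = \frac{1}{\left(347 + \left(-2 + 46\right)\right) 43 + \left(4503 + 41 \left(-52\right)\right)} = \frac{1}{\left(347 + 44\right) 43 + \left(4503 - 2132\right)} = \frac{1}{391 \cdot 43 + 2371} = \frac{1}{16813 + 2371} = \frac{1}{19184}$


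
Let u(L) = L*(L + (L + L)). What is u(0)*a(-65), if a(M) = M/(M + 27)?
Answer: 0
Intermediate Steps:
a(M) = M/(27 + M)
u(L) = 3*L² (u(L) = L*(L + 2*L) = L*(3*L) = 3*L²)
u(0)*a(-65) = (3*0²)*(-65/(27 - 65)) = (3*0)*(-65/(-38)) = 0*(-65*(-1/38)) = 0*(65/38) = 0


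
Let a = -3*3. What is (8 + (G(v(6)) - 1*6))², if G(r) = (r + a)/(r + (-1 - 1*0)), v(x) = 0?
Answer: 121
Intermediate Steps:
a = -9
G(r) = (-9 + r)/(-1 + r) (G(r) = (r - 9)/(r + (-1 - 1*0)) = (-9 + r)/(r + (-1 + 0)) = (-9 + r)/(r - 1) = (-9 + r)/(-1 + r))
(8 + (G(v(6)) - 1*6))² = (8 + ((-9 + 0)/(-1 + 0) - 1*6))² = (8 + (-9/(-1) - 6))² = (8 + (-1*(-9) - 6))² = (8 + (9 - 6))² = (8 + 3)² = 11² = 121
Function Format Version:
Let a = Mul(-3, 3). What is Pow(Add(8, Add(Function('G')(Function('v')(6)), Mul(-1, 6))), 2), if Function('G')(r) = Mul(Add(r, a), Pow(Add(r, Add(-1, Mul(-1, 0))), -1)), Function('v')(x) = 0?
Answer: 121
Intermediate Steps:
a = -9
Function('G')(r) = Mul(Pow(Add(-1, r), -1), Add(-9, r)) (Function('G')(r) = Mul(Add(r, -9), Pow(Add(r, Add(-1, Mul(-1, 0))), -1)) = Mul(Add(-9, r), Pow(Add(r, Add(-1, 0)), -1)) = Mul(Add(-9, r), Pow(Add(r, -1), -1)) = Mul(Add(-9, r), Pow(Add(-1, r), -1)) = Mul(Pow(Add(-1, r), -1), Add(-9, r)))
Pow(Add(8, Add(Function('G')(Function('v')(6)), Mul(-1, 6))), 2) = Pow(Add(8, Add(Mul(Pow(Add(-1, 0), -1), Add(-9, 0)), Mul(-1, 6))), 2) = Pow(Add(8, Add(Mul(Pow(-1, -1), -9), -6)), 2) = Pow(Add(8, Add(Mul(-1, -9), -6)), 2) = Pow(Add(8, Add(9, -6)), 2) = Pow(Add(8, 3), 2) = Pow(11, 2) = 121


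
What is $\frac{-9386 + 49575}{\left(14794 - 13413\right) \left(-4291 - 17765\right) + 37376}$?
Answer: $- \frac{40189}{30421960} \approx -0.0013211$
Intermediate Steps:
$\frac{-9386 + 49575}{\left(14794 - 13413\right) \left(-4291 - 17765\right) + 37376} = \frac{40189}{1381 \left(-22056\right) + 37376} = \frac{40189}{-30459336 + 37376} = \frac{40189}{-30421960} = 40189 \left(- \frac{1}{30421960}\right) = - \frac{40189}{30421960}$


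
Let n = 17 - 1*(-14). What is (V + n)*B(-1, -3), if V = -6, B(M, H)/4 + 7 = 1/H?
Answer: -2200/3 ≈ -733.33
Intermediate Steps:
B(M, H) = -28 + 4/H
n = 31 (n = 17 + 14 = 31)
(V + n)*B(-1, -3) = (-6 + 31)*(-28 + 4/(-3)) = 25*(-28 + 4*(-⅓)) = 25*(-28 - 4/3) = 25*(-88/3) = -2200/3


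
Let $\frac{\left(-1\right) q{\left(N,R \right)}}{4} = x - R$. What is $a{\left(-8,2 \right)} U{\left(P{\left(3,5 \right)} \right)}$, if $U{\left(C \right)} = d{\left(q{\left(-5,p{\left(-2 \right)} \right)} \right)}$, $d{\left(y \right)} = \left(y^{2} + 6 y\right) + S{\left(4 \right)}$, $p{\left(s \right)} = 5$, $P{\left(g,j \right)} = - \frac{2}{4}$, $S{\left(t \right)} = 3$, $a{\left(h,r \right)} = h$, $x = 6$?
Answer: $40$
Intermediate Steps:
$P{\left(g,j \right)} = - \frac{1}{2}$ ($P{\left(g,j \right)} = \left(-2\right) \frac{1}{4} = - \frac{1}{2}$)
$q{\left(N,R \right)} = -24 + 4 R$ ($q{\left(N,R \right)} = - 4 \left(6 - R\right) = -24 + 4 R$)
$d{\left(y \right)} = 3 + y^{2} + 6 y$ ($d{\left(y \right)} = \left(y^{2} + 6 y\right) + 3 = 3 + y^{2} + 6 y$)
$U{\left(C \right)} = -5$ ($U{\left(C \right)} = 3 + \left(-24 + 4 \cdot 5\right)^{2} + 6 \left(-24 + 4 \cdot 5\right) = 3 + \left(-24 + 20\right)^{2} + 6 \left(-24 + 20\right) = 3 + \left(-4\right)^{2} + 6 \left(-4\right) = 3 + 16 - 24 = -5$)
$a{\left(-8,2 \right)} U{\left(P{\left(3,5 \right)} \right)} = \left(-8\right) \left(-5\right) = 40$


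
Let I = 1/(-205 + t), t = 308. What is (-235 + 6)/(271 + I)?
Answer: -23587/27914 ≈ -0.84499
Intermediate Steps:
I = 1/103 (I = 1/(-205 + 308) = 1/103 ≈ 0.0097087)
(-235 + 6)/(271 + I) = (-235 + 6)/(271 + 1/103) = -229/27914/103 = -229*103/27914 = -23587/27914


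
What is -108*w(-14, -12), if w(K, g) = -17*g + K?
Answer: -20520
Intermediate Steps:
w(K, g) = K - 17*g
-108*w(-14, -12) = -108*(-14 - 17*(-12)) = -108*(-14 + 204) = -108*190 = -20520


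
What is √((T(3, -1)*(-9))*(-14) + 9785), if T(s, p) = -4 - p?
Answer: √9407 ≈ 96.990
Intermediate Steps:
√((T(3, -1)*(-9))*(-14) + 9785) = √(((-4 - 1*(-1))*(-9))*(-14) + 9785) = √(((-4 + 1)*(-9))*(-14) + 9785) = √(-3*(-9)*(-14) + 9785) = √(27*(-14) + 9785) = √(-378 + 9785) = √9407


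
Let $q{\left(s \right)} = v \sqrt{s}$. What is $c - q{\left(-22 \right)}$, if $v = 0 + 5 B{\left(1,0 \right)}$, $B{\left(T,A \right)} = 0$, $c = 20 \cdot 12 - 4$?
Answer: $236$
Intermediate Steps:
$c = 236$ ($c = 240 - 4 = 236$)
$v = 0$ ($v = 0 + 5 \cdot 0 = 0 + 0 = 0$)
$q{\left(s \right)} = 0$ ($q{\left(s \right)} = 0 \sqrt{s} = 0$)
$c - q{\left(-22 \right)} = 236 - 0 = 236 + 0 = 236$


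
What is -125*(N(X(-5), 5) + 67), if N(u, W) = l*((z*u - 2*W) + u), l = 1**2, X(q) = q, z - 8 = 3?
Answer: 375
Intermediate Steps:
z = 11 (z = 8 + 3 = 11)
l = 1
N(u, W) = -2*W + 12*u (N(u, W) = 1*((11*u - 2*W) + u) = 1*((-2*W + 11*u) + u) = 1*(-2*W + 12*u) = -2*W + 12*u)
-125*(N(X(-5), 5) + 67) = -125*((-2*5 + 12*(-5)) + 67) = -125*((-10 - 60) + 67) = -125*(-70 + 67) = -125*(-3) = 375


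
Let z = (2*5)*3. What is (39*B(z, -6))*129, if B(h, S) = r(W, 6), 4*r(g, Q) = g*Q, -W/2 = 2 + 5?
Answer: -105651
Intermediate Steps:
W = -14 (W = -2*(2 + 5) = -2*7 = -14)
z = 30 (z = 10*3 = 30)
r(g, Q) = Q*g/4 (r(g, Q) = (g*Q)/4 = (Q*g)/4 = Q*g/4)
B(h, S) = -21 (B(h, S) = (¼)*6*(-14) = -21)
(39*B(z, -6))*129 = (39*(-21))*129 = -819*129 = -105651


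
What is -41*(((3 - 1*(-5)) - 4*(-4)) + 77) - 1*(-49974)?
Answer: 45833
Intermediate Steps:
-41*(((3 - 1*(-5)) - 4*(-4)) + 77) - 1*(-49974) = -41*(((3 + 5) + 16) + 77) + 49974 = -41*((8 + 16) + 77) + 49974 = -41*(24 + 77) + 49974 = -41*101 + 49974 = -4141 + 49974 = 45833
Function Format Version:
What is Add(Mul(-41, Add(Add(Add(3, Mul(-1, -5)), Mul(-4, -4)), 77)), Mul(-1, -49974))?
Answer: 45833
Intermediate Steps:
Add(Mul(-41, Add(Add(Add(3, Mul(-1, -5)), Mul(-4, -4)), 77)), Mul(-1, -49974)) = Add(Mul(-41, Add(Add(Add(3, 5), 16), 77)), 49974) = Add(Mul(-41, Add(Add(8, 16), 77)), 49974) = Add(Mul(-41, Add(24, 77)), 49974) = Add(Mul(-41, 101), 49974) = Add(-4141, 49974) = 45833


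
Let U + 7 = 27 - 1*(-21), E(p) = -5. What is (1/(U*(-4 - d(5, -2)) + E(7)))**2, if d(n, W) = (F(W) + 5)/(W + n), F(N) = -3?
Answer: 9/346921 ≈ 2.5943e-5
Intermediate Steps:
d(n, W) = 2/(W + n) (d(n, W) = (-3 + 5)/(W + n) = 2/(W + n))
U = 41 (U = -7 + (27 - 1*(-21)) = -7 + (27 + 21) = -7 + 48 = 41)
(1/(U*(-4 - d(5, -2)) + E(7)))**2 = (1/(41*(-4 - 2/(-2 + 5)) - 5))**2 = (1/(41*(-4 - 2/3) - 5))**2 = (1/(41*(-14/3) - 5))**2 = (1/(-574/3 - 5))**2 = (1/(-589/3))**2 = (-3/589)**2 = 9/346921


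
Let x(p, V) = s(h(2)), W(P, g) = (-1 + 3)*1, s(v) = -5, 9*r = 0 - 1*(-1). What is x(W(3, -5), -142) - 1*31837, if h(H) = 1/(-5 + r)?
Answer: -31842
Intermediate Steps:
r = ⅑ (r = (0 - 1*(-1))/9 = (0 + 1)/9 = (⅑)*1 = ⅑ ≈ 0.11111)
h(H) = -9/44 (h(H) = 1/(-5 + ⅑) = 1/(-44/9) = -9/44)
W(P, g) = 2 (W(P, g) = 2*1 = 2)
x(p, V) = -5
x(W(3, -5), -142) - 1*31837 = -5 - 1*31837 = -5 - 31837 = -31842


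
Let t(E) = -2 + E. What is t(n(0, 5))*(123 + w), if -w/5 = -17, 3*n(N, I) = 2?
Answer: -832/3 ≈ -277.33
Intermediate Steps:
n(N, I) = 2/3 (n(N, I) = (1/3)*2 = 2/3)
w = 85 (w = -5*(-17) = 85)
t(n(0, 5))*(123 + w) = (-2 + 2/3)*(123 + 85) = -4/3*208 = -832/3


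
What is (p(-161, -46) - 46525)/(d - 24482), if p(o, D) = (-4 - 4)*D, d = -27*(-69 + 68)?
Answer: 46157/24455 ≈ 1.8874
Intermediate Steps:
d = 27 (d = -27*(-1) = 27)
p(o, D) = -8*D
(p(-161, -46) - 46525)/(d - 24482) = (-8*(-46) - 46525)/(27 - 24482) = (368 - 46525)/(-24455) = -46157*(-1/24455) = 46157/24455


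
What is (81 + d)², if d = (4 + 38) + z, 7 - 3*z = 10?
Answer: 14884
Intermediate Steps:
z = -1 (z = 7/3 - ⅓*10 = 7/3 - 10/3 = -1)
d = 41 (d = (4 + 38) - 1 = 42 - 1 = 41)
(81 + d)² = (81 + 41)² = 122² = 14884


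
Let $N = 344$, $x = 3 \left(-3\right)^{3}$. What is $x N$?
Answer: $-27864$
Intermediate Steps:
$x = -81$ ($x = 3 \left(-27\right) = -81$)
$x N = \left(-81\right) 344 = -27864$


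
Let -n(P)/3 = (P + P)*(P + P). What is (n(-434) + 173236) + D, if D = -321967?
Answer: -2409003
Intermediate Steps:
n(P) = -12*P² (n(P) = -3*(P + P)*(P + P) = -3*2*P*2*P = -12*P²)
(n(-434) + 173236) + D = (-12*(-434)² + 173236) - 321967 = (-12*188356 + 173236) - 321967 = (-2260272 + 173236) - 321967 = -2087036 - 321967 = -2409003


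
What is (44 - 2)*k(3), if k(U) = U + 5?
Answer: 336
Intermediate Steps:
k(U) = 5 + U
(44 - 2)*k(3) = (44 - 2)*(5 + 3) = 42*8 = 336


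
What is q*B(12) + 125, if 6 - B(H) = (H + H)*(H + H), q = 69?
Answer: -39205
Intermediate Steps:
B(H) = 6 - 4*H² (B(H) = 6 - (H + H)*(H + H) = 6 - 2*H*2*H = 6 - 4*H²)
q*B(12) + 125 = 69*(6 - 4*12²) + 125 = 69*(6 - 4*144) + 125 = 69*(6 - 576) + 125 = 69*(-570) + 125 = -39330 + 125 = -39205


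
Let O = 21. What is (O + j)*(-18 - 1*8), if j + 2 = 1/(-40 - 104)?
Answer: -35555/72 ≈ -493.82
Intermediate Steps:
j = -289/144 (j = -2 + 1/(-40 - 104) = -2 + 1/(-144) = -2 - 1/144 = -289/144 ≈ -2.0069)
(O + j)*(-18 - 1*8) = (21 - 289/144)*(-18 - 1*8) = 2735*(-18 - 8)/144 = (2735/144)*(-26) = -35555/72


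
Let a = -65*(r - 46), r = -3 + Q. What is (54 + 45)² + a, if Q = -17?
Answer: 14091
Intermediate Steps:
r = -20 (r = -3 - 17 = -20)
a = 4290 (a = -65*(-20 - 46) = -65*(-66) = 4290)
(54 + 45)² + a = (54 + 45)² + 4290 = 99² + 4290 = 9801 + 4290 = 14091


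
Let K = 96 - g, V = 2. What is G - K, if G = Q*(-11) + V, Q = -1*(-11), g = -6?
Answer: -221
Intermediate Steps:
Q = 11
G = -119 (G = 11*(-11) + 2 = -121 + 2 = -119)
K = 102 (K = 96 - 1*(-6) = 96 + 6 = 102)
G - K = -119 - 1*102 = -119 - 102 = -221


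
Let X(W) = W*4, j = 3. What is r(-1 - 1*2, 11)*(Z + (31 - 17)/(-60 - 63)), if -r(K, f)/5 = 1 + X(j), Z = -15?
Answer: 120835/123 ≈ 982.40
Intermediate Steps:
X(W) = 4*W
r(K, f) = -65 (r(K, f) = -5*(1 + 4*3) = -5*(1 + 12) = -5*13 = -65)
r(-1 - 1*2, 11)*(Z + (31 - 17)/(-60 - 63)) = -65*(-15 + (31 - 17)/(-60 - 63)) = -65*(-15 + 14/(-123)) = -65*(-15 + 14*(-1/123)) = -65*(-15 - 14/123) = -65*(-1859/123) = 120835/123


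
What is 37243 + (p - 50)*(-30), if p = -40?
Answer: 39943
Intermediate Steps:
37243 + (p - 50)*(-30) = 37243 + (-40 - 50)*(-30) = 37243 - 90*(-30) = 37243 + 2700 = 39943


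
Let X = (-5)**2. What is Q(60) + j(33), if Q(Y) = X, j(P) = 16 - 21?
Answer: 20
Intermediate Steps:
j(P) = -5
X = 25
Q(Y) = 25
Q(60) + j(33) = 25 - 5 = 20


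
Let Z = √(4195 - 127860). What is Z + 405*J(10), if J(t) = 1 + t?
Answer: 4455 + I*√123665 ≈ 4455.0 + 351.66*I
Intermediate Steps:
Z = I*√123665 (Z = √(-123665) = I*√123665 ≈ 351.66*I)
Z + 405*J(10) = I*√123665 + 405*(1 + 10) = I*√123665 + 405*11 = I*√123665 + 4455 = 4455 + I*√123665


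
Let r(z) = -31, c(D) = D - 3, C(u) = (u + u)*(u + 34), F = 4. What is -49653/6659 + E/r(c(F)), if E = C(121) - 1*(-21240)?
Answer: -392755493/206429 ≈ -1902.6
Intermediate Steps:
C(u) = 2*u*(34 + u) (C(u) = (2*u)*(34 + u) = 2*u*(34 + u))
E = 58750 (E = 2*121*(34 + 121) - 1*(-21240) = 2*121*155 + 21240 = 37510 + 21240 = 58750)
c(D) = -3 + D
-49653/6659 + E/r(c(F)) = -49653/6659 + 58750/(-31) = -49653*1/6659 + 58750*(-1/31) = -49653/6659 - 58750/31 = -392755493/206429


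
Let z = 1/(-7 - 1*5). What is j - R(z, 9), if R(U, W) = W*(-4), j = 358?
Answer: 394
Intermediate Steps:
z = -1/12 (z = 1/(-7 - 5) = 1/(-12) = -1/12 ≈ -0.083333)
R(U, W) = -4*W
j - R(z, 9) = 358 - (-4)*9 = 358 - 1*(-36) = 358 + 36 = 394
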